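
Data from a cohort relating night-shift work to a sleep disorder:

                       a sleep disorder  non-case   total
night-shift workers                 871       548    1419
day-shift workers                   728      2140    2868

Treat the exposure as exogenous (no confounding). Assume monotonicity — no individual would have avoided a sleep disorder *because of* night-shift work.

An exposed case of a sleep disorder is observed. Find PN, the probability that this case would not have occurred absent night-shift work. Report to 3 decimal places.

PN ≈ 0.586

p₁ = P(outcome | exposed) = 871/1419 = 0.61381
p₀ = P(outcome | unexposed) = 728/2868 = 0.25384
Under exogeneity and monotonicity, PN = (p₁ − p₀) / p₁.
PN = (0.61381 − 0.25384) / 0.61381 = 0.35998 / 0.61381 ≈ 0.5865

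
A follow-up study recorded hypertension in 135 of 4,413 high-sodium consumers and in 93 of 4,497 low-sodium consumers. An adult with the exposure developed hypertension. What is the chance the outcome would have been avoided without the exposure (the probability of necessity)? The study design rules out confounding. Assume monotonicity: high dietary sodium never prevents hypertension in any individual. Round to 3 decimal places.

PN ≈ 0.324

p₁ = P(outcome | exposed) = 135/4413 = 0.030591
p₀ = P(outcome | unexposed) = 93/4497 = 0.02068
Under exogeneity and monotonicity, PN = (p₁ − p₀) / p₁.
PN = (0.030591 − 0.02068) / 0.030591 = 0.009911 / 0.030591 ≈ 0.3240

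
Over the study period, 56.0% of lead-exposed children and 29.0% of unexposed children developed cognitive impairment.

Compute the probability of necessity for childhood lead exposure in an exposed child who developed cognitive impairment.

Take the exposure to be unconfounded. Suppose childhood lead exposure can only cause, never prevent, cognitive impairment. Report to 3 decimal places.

PN ≈ 0.482

p₁ = 0.56, p₀ = 0.29.
Under exogeneity and monotonicity, PN = (p₁ − p₀) / p₁.
PN = (0.56 − 0.29) / 0.56 = 0.27 / 0.56 ≈ 0.4821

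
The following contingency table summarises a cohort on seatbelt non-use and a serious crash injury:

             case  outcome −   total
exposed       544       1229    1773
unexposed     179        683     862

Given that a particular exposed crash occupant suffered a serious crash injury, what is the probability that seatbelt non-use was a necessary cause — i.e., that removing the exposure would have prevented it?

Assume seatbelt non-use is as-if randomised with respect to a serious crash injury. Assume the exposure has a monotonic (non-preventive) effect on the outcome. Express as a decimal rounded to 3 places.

p₁ = P(outcome | exposed) = 544/1773 = 0.30682
p₀ = P(outcome | unexposed) = 179/862 = 0.20766
Under exogeneity and monotonicity, PN = (p₁ − p₀) / p₁.
PN = (0.30682 − 0.20766) / 0.30682 = 0.099168 / 0.30682 ≈ 0.3232

PN ≈ 0.323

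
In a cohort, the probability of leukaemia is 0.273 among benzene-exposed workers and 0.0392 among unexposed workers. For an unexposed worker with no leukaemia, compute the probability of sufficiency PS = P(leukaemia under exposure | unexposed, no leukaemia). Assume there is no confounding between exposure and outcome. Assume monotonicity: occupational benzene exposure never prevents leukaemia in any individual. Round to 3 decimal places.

Let p₁ = 0.273, p₀ = 0.0392.
Under exogeneity and monotonicity, PS = (p₁ − p₀) / (1 − p₀).
PS = (0.273 − 0.0392) / (1 − 0.0392) = 0.2338 / 0.9608 ≈ 0.2433

PS ≈ 0.243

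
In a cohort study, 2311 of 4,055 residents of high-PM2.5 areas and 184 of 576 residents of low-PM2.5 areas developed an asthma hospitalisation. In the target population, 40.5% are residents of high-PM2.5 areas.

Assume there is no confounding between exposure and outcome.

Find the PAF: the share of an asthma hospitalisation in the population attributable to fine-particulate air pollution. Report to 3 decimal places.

p₁ = P(outcome | exposed) = 2311/4055 = 0.56991
p₀ = P(outcome | unexposed) = 184/576 = 0.31944
Overall risk P(Y=1) = π·p₁ + (1−π)·p₀ = 0.405×0.56991 + 0.595×0.31944 = 0.42088.
Under exogeneity, PAF = [P(Y=1) − p₀] / P(Y=1).
PAF = (0.42088 − 0.31944) / 0.42088 ≈ 0.2410

PAF ≈ 0.241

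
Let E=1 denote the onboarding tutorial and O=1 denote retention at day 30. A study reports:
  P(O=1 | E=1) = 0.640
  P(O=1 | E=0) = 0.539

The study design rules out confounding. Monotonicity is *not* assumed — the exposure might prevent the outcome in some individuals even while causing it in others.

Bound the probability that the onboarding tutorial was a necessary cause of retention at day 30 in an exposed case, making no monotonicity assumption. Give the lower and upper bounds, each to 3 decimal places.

0.158 ≤ PN ≤ 0.720

Let p₁ = 0.64, p₀ = 0.539.
Under exogeneity alone the bounds on PN are max{0,(p₁−p₀)/p₁} ≤ PN ≤ min{1,(1−p₀)/p₁}.
  lower = (p₁ − p₀)/p₁ = 0.101 / 0.64 ≈ 0.1578
  upper = min{1, (1 − p₀)/p₁} = 0.461 / 0.64 ≈ 0.7203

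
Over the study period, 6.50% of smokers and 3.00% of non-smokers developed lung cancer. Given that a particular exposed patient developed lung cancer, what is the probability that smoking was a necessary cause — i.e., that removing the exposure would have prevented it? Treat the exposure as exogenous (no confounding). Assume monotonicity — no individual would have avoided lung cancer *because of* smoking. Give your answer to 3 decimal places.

PN ≈ 0.538

p₁ = 0.065, p₀ = 0.03.
Under exogeneity and monotonicity, PN = (p₁ − p₀) / p₁.
PN = (0.065 − 0.03) / 0.065 = 0.035 / 0.065 ≈ 0.5385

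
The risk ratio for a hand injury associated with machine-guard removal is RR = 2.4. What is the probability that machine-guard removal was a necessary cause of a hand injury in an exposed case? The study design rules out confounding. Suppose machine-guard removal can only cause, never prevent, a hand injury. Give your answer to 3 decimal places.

PN ≈ 0.583

Under exogeneity and monotonicity, PN = (RR − 1) / RR = 1 − 1/RR.
PN = (2.4 − 1) / 2.4 = 1.4 / 2.4 ≈ 0.5833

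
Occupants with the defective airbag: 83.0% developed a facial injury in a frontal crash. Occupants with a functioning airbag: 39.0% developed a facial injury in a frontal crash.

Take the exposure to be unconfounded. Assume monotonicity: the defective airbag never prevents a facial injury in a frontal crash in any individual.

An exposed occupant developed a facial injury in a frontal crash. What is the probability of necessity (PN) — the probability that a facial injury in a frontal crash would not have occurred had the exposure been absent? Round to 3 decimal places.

PN ≈ 0.530

p₁ = 0.83, p₀ = 0.39.
Under exogeneity and monotonicity, PN = (p₁ − p₀) / p₁.
PN = (0.83 − 0.39) / 0.83 = 0.44 / 0.83 ≈ 0.5301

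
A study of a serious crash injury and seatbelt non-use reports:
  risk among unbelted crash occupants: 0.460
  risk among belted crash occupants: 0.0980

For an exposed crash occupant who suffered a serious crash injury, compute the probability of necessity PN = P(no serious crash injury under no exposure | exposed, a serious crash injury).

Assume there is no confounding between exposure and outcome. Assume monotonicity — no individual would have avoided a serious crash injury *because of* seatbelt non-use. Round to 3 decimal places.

PN ≈ 0.787

Let p₁ = 0.46, p₀ = 0.098.
Under exogeneity and monotonicity, PN = (p₁ − p₀) / p₁.
PN = (0.46 − 0.098) / 0.46 = 0.362 / 0.46 ≈ 0.7870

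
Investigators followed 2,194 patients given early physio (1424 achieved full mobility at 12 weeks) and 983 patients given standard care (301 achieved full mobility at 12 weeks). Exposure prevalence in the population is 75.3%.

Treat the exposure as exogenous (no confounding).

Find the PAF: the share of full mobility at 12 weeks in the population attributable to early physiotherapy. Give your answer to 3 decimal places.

p₁ = P(outcome | exposed) = 1424/2194 = 0.64904
p₀ = P(outcome | unexposed) = 301/983 = 0.30621
Overall risk P(Y=1) = π·p₁ + (1−π)·p₀ = 0.753×0.64904 + 0.247×0.30621 = 0.56436.
Under exogeneity, PAF = [P(Y=1) − p₀] / P(Y=1).
PAF = (0.56436 − 0.30621) / 0.56436 ≈ 0.4574

PAF ≈ 0.457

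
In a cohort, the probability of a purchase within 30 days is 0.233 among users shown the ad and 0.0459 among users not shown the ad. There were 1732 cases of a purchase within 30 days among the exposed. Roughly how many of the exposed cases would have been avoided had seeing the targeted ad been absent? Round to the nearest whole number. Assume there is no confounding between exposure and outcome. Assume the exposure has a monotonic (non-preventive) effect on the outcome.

about 1391 cases

Let p₁ = 0.233, p₀ = 0.0459.
PN = (p₁ − p₀)/p₁ = (0.233 − 0.0459) / 0.233 ≈ 0.80300.
Attributable cases ≈ PN × (exposed cases) = 0.80300 × 1732 ≈ 1390.80.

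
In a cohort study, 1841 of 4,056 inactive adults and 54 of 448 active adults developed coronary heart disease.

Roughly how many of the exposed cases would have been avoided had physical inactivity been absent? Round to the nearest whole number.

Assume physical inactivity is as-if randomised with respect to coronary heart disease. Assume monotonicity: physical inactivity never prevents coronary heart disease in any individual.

about 1352 cases

p₁ = P(outcome | exposed) = 1841/4056 = 0.4539
p₀ = P(outcome | unexposed) = 54/448 = 0.12054
PN = (p₁ − p₀)/p₁ = (0.4539 − 0.12054) / 0.4539 ≈ 0.73444.
Attributable cases ≈ PN × (exposed cases) = 0.73444 × 1841 ≈ 1352.11.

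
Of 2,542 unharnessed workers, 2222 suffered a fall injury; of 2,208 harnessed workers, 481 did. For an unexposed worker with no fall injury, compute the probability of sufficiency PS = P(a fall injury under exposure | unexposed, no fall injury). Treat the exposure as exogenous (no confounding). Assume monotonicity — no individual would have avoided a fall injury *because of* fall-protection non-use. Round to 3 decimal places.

PS ≈ 0.839

p₁ = P(outcome | exposed) = 2222/2542 = 0.87411
p₀ = P(outcome | unexposed) = 481/2208 = 0.21784
Under exogeneity and monotonicity, PS = (p₁ − p₀) / (1 − p₀).
PS = (0.87411 − 0.21784) / (1 − 0.21784) = 0.65627 / 0.78216 ≈ 0.8391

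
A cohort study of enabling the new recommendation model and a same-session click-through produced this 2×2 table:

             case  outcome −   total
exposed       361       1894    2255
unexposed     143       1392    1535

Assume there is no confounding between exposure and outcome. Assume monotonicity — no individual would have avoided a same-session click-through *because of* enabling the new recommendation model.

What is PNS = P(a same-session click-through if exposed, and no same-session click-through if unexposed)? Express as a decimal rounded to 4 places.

p₁ = P(outcome | exposed) = 361/2255 = 0.16009
p₀ = P(outcome | unexposed) = 143/1535 = 0.09316
Under exogeneity and monotonicity, PNS = p₁ − p₀.
PNS = 0.16009 − 0.09316 = 0.066929

PNS ≈ 0.0669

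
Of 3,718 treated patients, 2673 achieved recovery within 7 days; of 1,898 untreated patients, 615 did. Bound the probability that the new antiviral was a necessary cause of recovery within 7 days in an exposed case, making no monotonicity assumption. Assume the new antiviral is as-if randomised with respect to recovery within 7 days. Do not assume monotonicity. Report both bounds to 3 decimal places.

0.549 ≤ PN ≤ 0.940

p₁ = P(outcome | exposed) = 2673/3718 = 0.71893
p₀ = P(outcome | unexposed) = 615/1898 = 0.32403
Under exogeneity alone the bounds on PN are max{0,(p₁−p₀)/p₁} ≤ PN ≤ min{1,(1−p₀)/p₁}.
  lower = (p₁ − p₀)/p₁ = 0.39491 / 0.71893 ≈ 0.5493
  upper = min{1, (1 − p₀)/p₁} = 0.67597 / 0.71893 ≈ 0.9402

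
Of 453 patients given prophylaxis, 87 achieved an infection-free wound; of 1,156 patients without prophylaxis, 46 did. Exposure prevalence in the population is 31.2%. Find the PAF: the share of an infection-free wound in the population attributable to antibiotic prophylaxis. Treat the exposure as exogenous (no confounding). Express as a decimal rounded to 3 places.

p₁ = P(outcome | exposed) = 87/453 = 0.19205
p₀ = P(outcome | unexposed) = 46/1156 = 0.039792
Overall risk P(Y=1) = π·p₁ + (1−π)·p₀ = 0.312×0.19205 + 0.688×0.039792 = 0.087298.
Under exogeneity, PAF = [P(Y=1) − p₀] / P(Y=1).
PAF = (0.087298 − 0.039792) / 0.087298 ≈ 0.5442

PAF ≈ 0.544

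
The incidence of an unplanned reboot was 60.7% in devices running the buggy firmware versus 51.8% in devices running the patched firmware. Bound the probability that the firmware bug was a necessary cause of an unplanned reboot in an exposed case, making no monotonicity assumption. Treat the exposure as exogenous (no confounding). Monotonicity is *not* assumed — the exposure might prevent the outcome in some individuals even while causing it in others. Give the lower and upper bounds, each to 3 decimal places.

p₁ = 0.607, p₀ = 0.518.
Under exogeneity alone the bounds on PN are max{0,(p₁−p₀)/p₁} ≤ PN ≤ min{1,(1−p₀)/p₁}.
  lower = (p₁ − p₀)/p₁ = 0.089 / 0.607 ≈ 0.1466
  upper = min{1, (1 − p₀)/p₁} = 0.482 / 0.607 ≈ 0.7941

0.147 ≤ PN ≤ 0.794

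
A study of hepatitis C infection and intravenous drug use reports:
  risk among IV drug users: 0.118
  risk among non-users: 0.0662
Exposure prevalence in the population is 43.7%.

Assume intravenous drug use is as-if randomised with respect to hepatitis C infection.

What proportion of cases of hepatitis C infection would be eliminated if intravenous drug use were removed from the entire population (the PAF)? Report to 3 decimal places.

PAF ≈ 0.255

Let p₁ = 0.118, p₀ = 0.0662.
Overall risk P(Y=1) = π·p₁ + (1−π)·p₀ = 0.437×0.118 + 0.563×0.0662 = 0.088837.
Under exogeneity, PAF = [P(Y=1) − p₀] / P(Y=1).
PAF = (0.088837 − 0.0662) / 0.088837 ≈ 0.2548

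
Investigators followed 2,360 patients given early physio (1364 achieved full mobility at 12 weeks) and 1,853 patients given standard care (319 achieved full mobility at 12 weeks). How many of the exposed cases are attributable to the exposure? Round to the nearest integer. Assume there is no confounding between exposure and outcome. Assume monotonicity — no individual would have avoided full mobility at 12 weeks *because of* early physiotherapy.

p₁ = P(outcome | exposed) = 1364/2360 = 0.57797
p₀ = P(outcome | unexposed) = 319/1853 = 0.17215
PN = (p₁ − p₀)/p₁ = (0.57797 − 0.17215) / 0.57797 ≈ 0.70214.
Attributable cases ≈ PN × (exposed cases) = 0.70214 × 1364 ≈ 957.72.

about 958 cases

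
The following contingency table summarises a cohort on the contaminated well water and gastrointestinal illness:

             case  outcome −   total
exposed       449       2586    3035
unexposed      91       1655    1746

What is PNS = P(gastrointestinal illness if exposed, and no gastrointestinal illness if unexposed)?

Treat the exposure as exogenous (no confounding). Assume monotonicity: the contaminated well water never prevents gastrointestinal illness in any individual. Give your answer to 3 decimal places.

p₁ = P(outcome | exposed) = 449/3035 = 0.14794
p₀ = P(outcome | unexposed) = 91/1746 = 0.052119
Under exogeneity and monotonicity, PNS = p₁ − p₀.
PNS = 0.14794 − 0.052119 = 0.095822

PNS ≈ 0.096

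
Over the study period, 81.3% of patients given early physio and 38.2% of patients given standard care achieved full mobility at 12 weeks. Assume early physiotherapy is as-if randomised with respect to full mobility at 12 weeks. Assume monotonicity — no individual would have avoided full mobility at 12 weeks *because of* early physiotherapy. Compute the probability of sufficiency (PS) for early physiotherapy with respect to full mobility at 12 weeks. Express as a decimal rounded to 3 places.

p₁ = 0.813, p₀ = 0.382.
Under exogeneity and monotonicity, PS = (p₁ − p₀) / (1 − p₀).
PS = (0.813 − 0.382) / (1 − 0.382) = 0.431 / 0.618 ≈ 0.6974

PS ≈ 0.697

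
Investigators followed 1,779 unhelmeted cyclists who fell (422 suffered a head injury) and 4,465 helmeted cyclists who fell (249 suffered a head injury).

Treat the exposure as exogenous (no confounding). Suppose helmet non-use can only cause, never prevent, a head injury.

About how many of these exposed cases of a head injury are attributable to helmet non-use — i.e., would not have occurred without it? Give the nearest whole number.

p₁ = P(outcome | exposed) = 422/1779 = 0.23721
p₀ = P(outcome | unexposed) = 249/4465 = 0.055767
PN = (p₁ − p₀)/p₁ = (0.23721 − 0.055767) / 0.23721 ≈ 0.76491.
Attributable cases ≈ PN × (exposed cases) = 0.76491 × 422 ≈ 322.79.

about 323 cases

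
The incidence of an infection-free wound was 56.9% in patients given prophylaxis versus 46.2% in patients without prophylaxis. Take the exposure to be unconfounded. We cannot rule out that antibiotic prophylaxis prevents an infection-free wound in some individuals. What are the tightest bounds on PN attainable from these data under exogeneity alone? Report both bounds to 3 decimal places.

0.188 ≤ PN ≤ 0.946

p₁ = 0.569, p₀ = 0.462.
Under exogeneity alone the bounds on PN are max{0,(p₁−p₀)/p₁} ≤ PN ≤ min{1,(1−p₀)/p₁}.
  lower = (p₁ − p₀)/p₁ = 0.107 / 0.569 ≈ 0.1880
  upper = min{1, (1 − p₀)/p₁} = 0.538 / 0.569 ≈ 0.9455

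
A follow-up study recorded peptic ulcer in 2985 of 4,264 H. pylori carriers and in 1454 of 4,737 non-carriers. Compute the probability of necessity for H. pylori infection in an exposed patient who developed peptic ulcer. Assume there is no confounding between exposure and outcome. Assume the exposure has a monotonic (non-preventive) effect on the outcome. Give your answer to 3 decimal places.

PN ≈ 0.562

p₁ = P(outcome | exposed) = 2985/4264 = 0.70005
p₀ = P(outcome | unexposed) = 1454/4737 = 0.30695
Under exogeneity and monotonicity, PN = (p₁ − p₀) / p₁.
PN = (0.70005 − 0.30695) / 0.70005 = 0.3931 / 0.70005 ≈ 0.5615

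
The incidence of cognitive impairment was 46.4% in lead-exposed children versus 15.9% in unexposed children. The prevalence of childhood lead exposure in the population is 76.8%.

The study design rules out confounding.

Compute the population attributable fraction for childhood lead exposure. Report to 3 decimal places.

p₁ = 0.464, p₀ = 0.159.
Overall risk P(Y=1) = π·p₁ + (1−π)·p₀ = 0.768×0.464 + 0.232×0.159 = 0.39324.
Under exogeneity, PAF = [P(Y=1) − p₀] / P(Y=1).
PAF = (0.39324 − 0.159) / 0.39324 ≈ 0.5957

PAF ≈ 0.596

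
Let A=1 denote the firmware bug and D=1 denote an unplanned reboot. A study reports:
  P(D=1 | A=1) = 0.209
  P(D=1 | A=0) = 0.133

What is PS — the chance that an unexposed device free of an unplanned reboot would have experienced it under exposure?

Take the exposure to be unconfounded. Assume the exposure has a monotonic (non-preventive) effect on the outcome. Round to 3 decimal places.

PS ≈ 0.088

Let p₁ = 0.209, p₀ = 0.133.
Under exogeneity and monotonicity, PS = (p₁ − p₀) / (1 − p₀).
PS = (0.209 − 0.133) / (1 − 0.133) = 0.076 / 0.867 ≈ 0.0877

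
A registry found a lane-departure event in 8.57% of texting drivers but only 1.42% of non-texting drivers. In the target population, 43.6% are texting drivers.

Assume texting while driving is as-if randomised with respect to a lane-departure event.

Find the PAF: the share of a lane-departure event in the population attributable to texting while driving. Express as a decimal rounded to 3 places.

p₁ = 0.0857, p₀ = 0.0142.
Overall risk P(Y=1) = π·p₁ + (1−π)·p₀ = 0.436×0.0857 + 0.564×0.0142 = 0.045374.
Under exogeneity, PAF = [P(Y=1) − p₀] / P(Y=1).
PAF = (0.045374 − 0.0142) / 0.045374 ≈ 0.6870

PAF ≈ 0.687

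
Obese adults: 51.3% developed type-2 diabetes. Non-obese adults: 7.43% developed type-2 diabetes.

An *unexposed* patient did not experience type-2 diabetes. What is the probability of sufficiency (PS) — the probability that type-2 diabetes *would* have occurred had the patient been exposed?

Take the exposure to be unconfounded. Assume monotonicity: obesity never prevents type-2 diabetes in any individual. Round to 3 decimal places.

PS ≈ 0.474

p₁ = 0.513, p₀ = 0.0743.
Under exogeneity and monotonicity, PS = (p₁ − p₀) / (1 − p₀).
PS = (0.513 − 0.0743) / (1 − 0.0743) = 0.4387 / 0.9257 ≈ 0.4739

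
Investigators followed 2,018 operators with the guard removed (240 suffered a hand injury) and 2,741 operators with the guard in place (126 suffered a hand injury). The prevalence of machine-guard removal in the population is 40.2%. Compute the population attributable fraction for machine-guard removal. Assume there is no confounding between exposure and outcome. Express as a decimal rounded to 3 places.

PAF ≈ 0.390

p₁ = P(outcome | exposed) = 240/2018 = 0.11893
p₀ = P(outcome | unexposed) = 126/2741 = 0.045969
Overall risk P(Y=1) = π·p₁ + (1−π)·p₀ = 0.402×0.11893 + 0.598×0.045969 = 0.075299.
Under exogeneity, PAF = [P(Y=1) − p₀] / P(Y=1).
PAF = (0.075299 − 0.045969) / 0.075299 ≈ 0.3895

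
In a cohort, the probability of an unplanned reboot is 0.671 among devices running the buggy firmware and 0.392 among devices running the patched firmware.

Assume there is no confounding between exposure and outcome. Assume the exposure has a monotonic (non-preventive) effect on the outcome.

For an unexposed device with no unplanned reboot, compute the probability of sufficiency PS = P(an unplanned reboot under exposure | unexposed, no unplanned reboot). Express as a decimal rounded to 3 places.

Let p₁ = 0.671, p₀ = 0.392.
Under exogeneity and monotonicity, PS = (p₁ − p₀) / (1 − p₀).
PS = (0.671 − 0.392) / (1 − 0.392) = 0.279 / 0.608 ≈ 0.4589

PS ≈ 0.459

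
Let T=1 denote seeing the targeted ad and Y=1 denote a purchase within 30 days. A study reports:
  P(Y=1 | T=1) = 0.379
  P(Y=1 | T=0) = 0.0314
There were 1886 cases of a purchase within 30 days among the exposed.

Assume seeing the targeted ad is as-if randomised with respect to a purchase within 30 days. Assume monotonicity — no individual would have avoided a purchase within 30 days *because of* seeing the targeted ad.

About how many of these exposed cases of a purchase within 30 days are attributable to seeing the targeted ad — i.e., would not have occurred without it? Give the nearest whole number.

Let p₁ = 0.379, p₀ = 0.0314.
PN = (p₁ − p₀)/p₁ = (0.379 − 0.0314) / 0.379 ≈ 0.91715.
Attributable cases ≈ PN × (exposed cases) = 0.91715 × 1886 ≈ 1729.75.

about 1730 cases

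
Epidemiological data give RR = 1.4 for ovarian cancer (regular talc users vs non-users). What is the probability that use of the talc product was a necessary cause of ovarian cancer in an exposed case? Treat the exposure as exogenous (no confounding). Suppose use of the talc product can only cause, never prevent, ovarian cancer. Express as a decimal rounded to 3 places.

PN ≈ 0.286

Under exogeneity and monotonicity, PN = (RR − 1) / RR = 1 − 1/RR.
PN = (1.4 − 1) / 1.4 = 0.4 / 1.4 ≈ 0.2857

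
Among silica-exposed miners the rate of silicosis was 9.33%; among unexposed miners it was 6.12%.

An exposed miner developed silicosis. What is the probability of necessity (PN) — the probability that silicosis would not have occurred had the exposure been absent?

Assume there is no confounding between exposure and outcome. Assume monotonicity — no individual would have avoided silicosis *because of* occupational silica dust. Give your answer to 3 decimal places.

p₁ = 0.0933, p₀ = 0.0612.
Under exogeneity and monotonicity, PN = (p₁ − p₀) / p₁.
PN = (0.0933 − 0.0612) / 0.0933 = 0.0321 / 0.0933 ≈ 0.3441

PN ≈ 0.344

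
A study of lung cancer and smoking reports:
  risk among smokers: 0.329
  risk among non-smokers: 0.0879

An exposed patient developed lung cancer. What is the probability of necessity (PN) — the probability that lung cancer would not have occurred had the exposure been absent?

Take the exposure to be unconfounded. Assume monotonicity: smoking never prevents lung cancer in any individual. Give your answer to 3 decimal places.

Let p₁ = 0.329, p₀ = 0.0879.
Under exogeneity and monotonicity, PN = (p₁ − p₀) / p₁.
PN = (0.329 − 0.0879) / 0.329 = 0.2411 / 0.329 ≈ 0.7328

PN ≈ 0.733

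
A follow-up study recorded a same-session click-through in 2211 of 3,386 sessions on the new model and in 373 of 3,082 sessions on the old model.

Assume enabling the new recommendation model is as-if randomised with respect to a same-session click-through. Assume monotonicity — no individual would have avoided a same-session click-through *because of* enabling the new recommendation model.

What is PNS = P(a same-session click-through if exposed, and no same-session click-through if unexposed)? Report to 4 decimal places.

p₁ = P(outcome | exposed) = 2211/3386 = 0.65298
p₀ = P(outcome | unexposed) = 373/3082 = 0.12103
Under exogeneity and monotonicity, PNS = p₁ − p₀.
PNS = 0.65298 − 0.12103 = 0.53196

PNS ≈ 0.5320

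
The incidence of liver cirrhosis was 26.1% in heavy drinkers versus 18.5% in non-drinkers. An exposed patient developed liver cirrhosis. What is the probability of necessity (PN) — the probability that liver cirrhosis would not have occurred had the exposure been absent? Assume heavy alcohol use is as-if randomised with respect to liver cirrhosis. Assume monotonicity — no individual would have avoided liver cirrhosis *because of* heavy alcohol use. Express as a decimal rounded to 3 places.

PN ≈ 0.291

p₁ = 0.261, p₀ = 0.185.
Under exogeneity and monotonicity, PN = (p₁ − p₀) / p₁.
PN = (0.261 − 0.185) / 0.261 = 0.076 / 0.261 ≈ 0.2912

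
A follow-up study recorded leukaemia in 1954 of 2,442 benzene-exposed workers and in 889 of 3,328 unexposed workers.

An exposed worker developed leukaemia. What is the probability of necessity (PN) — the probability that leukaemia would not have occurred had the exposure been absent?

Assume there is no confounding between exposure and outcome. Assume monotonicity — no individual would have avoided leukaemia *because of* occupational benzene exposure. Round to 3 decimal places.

PN ≈ 0.666

p₁ = P(outcome | exposed) = 1954/2442 = 0.80016
p₀ = P(outcome | unexposed) = 889/3328 = 0.26713
Under exogeneity and monotonicity, PN = (p₁ − p₀) / p₁.
PN = (0.80016 − 0.26713) / 0.80016 = 0.53304 / 0.80016 ≈ 0.6662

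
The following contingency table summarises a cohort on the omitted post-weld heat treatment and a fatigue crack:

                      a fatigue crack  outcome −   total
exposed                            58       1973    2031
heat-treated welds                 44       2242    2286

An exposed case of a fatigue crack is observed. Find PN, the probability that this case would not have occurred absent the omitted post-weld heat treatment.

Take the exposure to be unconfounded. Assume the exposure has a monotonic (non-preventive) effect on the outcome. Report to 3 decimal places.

PN ≈ 0.326

p₁ = P(outcome | exposed) = 58/2031 = 0.028557
p₀ = P(outcome | unexposed) = 44/2286 = 0.019248
Under exogeneity and monotonicity, PN = (p₁ − p₀)/p₁.
PN = (0.028557 − 0.019248) / 0.028557 ≈ 0.3260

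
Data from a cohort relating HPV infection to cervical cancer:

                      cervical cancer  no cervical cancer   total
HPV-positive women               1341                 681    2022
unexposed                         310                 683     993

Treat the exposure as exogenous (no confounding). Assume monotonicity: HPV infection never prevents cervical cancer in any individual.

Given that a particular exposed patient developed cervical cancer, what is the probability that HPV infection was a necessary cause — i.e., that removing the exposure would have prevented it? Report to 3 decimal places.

p₁ = P(outcome | exposed) = 1341/2022 = 0.6632
p₀ = P(outcome | unexposed) = 310/993 = 0.31219
Under exogeneity and monotonicity, PN = (p₁ − p₀) / p₁.
PN = (0.6632 − 0.31219) / 0.6632 = 0.35102 / 0.6632 ≈ 0.5293

PN ≈ 0.529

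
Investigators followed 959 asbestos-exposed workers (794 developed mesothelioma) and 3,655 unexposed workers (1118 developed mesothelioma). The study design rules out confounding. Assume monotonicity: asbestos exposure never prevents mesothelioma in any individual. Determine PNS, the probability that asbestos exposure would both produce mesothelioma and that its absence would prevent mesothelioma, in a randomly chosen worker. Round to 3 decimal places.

p₁ = P(outcome | exposed) = 794/959 = 0.82795
p₀ = P(outcome | unexposed) = 1118/3655 = 0.30588
Under exogeneity and monotonicity, PNS = p₁ − p₀.
PNS = 0.82795 − 0.30588 = 0.52206

PNS ≈ 0.522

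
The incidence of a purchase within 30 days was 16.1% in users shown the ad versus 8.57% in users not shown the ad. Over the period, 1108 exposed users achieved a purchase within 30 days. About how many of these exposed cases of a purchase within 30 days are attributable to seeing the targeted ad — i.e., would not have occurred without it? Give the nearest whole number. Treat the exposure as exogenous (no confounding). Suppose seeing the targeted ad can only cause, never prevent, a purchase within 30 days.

p₁ = 0.161, p₀ = 0.0857.
PN = (p₁ − p₀)/p₁ = (0.161 − 0.0857) / 0.161 ≈ 0.46770.
Attributable cases ≈ PN × (exposed cases) = 0.46770 × 1108 ≈ 518.21.

about 518 cases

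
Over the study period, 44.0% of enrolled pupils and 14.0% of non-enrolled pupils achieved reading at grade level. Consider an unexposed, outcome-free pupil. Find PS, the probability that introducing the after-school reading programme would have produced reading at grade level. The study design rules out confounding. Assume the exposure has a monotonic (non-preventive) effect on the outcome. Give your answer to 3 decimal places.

p₁ = 0.44, p₀ = 0.14.
Under exogeneity and monotonicity, PS = (p₁ − p₀) / (1 − p₀).
PS = (0.44 − 0.14) / (1 − 0.14) = 0.3 / 0.86 ≈ 0.3488

PS ≈ 0.349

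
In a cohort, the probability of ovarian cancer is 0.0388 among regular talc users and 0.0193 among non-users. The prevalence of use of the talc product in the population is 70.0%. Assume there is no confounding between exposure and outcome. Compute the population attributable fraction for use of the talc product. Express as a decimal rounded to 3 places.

PAF ≈ 0.414

Let p₁ = 0.0388, p₀ = 0.0193.
Overall risk P(Y=1) = π·p₁ + (1−π)·p₀ = 0.7×0.0388 + 0.3×0.0193 = 0.03295.
Under exogeneity, PAF = [P(Y=1) − p₀] / P(Y=1).
PAF = (0.03295 − 0.0193) / 0.03295 ≈ 0.4143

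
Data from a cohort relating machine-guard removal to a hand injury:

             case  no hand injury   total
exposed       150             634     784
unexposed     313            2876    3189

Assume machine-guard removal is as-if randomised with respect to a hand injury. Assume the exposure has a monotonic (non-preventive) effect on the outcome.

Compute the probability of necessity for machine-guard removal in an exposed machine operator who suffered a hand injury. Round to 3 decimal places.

PN ≈ 0.487

p₁ = P(outcome | exposed) = 150/784 = 0.19133
p₀ = P(outcome | unexposed) = 313/3189 = 0.09815
Under exogeneity and monotonicity, PN = (p₁ − p₀)/p₁.
PN = (0.19133 − 0.09815) / 0.19133 ≈ 0.4870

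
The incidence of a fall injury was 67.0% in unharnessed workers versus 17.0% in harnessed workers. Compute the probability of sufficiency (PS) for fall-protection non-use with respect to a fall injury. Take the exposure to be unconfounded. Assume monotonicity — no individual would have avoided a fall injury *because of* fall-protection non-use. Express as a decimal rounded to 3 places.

p₁ = 0.67, p₀ = 0.17.
Under exogeneity and monotonicity, PS = (p₁ − p₀) / (1 − p₀).
PS = (0.67 − 0.17) / (1 − 0.17) = 0.5 / 0.83 ≈ 0.6024

PS ≈ 0.602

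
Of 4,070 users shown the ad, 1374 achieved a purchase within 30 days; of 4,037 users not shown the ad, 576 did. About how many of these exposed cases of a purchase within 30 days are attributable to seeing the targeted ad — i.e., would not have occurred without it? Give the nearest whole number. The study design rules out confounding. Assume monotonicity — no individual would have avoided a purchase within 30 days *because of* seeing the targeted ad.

p₁ = P(outcome | exposed) = 1374/4070 = 0.33759
p₀ = P(outcome | unexposed) = 576/4037 = 0.14268
PN = (p₁ − p₀)/p₁ = (0.33759 − 0.14268) / 0.33759 ≈ 0.57736.
Attributable cases ≈ PN × (exposed cases) = 0.57736 × 1374 ≈ 793.29.

about 793 cases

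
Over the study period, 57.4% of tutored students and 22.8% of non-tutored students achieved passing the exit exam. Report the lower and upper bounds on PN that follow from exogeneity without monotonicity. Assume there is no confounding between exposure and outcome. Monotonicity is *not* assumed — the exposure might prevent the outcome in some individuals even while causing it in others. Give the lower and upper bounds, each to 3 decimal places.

p₁ = 0.574, p₀ = 0.228.
Under exogeneity alone the bounds on PN are max{0,(p₁−p₀)/p₁} ≤ PN ≤ min{1,(1−p₀)/p₁}.
  lower = (p₁ − p₀)/p₁ = 0.346 / 0.574 ≈ 0.6028
  upper = min{1, (1 − p₀)/p₁} = 0.772 / 0.574 ≈ 1.3449 → capped at 1

0.603 ≤ PN ≤ 1.000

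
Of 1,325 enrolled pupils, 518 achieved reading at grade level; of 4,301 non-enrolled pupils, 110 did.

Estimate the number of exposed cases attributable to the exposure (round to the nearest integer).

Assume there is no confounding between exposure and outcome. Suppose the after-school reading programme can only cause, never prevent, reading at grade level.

p₁ = P(outcome | exposed) = 518/1325 = 0.39094
p₀ = P(outcome | unexposed) = 110/4301 = 0.025575
PN = (p₁ − p₀)/p₁ = (0.39094 − 0.025575) / 0.39094 ≈ 0.93458.
Attributable cases ≈ PN × (exposed cases) = 0.93458 × 518 ≈ 484.11.

about 484 cases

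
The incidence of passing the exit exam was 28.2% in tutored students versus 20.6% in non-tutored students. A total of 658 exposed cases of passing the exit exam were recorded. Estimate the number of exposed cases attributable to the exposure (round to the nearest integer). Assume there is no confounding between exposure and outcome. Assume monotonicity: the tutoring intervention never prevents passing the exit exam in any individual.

about 177 cases

p₁ = 0.282, p₀ = 0.206.
PN = (p₁ − p₀)/p₁ = (0.282 − 0.206) / 0.282 ≈ 0.26950.
Attributable cases ≈ PN × (exposed cases) = 0.26950 × 658 ≈ 177.33.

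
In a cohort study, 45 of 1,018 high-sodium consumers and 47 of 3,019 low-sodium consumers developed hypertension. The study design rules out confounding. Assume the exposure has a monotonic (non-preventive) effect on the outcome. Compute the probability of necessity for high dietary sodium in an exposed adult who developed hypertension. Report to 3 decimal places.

p₁ = P(outcome | exposed) = 45/1018 = 0.044204
p₀ = P(outcome | unexposed) = 47/3019 = 0.015568
Under exogeneity and monotonicity, PN = (p₁ − p₀) / p₁.
PN = (0.044204 − 0.015568) / 0.044204 = 0.028636 / 0.044204 ≈ 0.6478

PN ≈ 0.648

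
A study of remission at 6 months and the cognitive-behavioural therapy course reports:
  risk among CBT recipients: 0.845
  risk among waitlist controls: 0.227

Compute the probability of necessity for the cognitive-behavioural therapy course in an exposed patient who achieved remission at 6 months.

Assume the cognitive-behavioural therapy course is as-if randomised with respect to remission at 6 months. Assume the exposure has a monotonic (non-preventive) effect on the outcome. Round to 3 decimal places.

PN ≈ 0.731

Let p₁ = 0.845, p₀ = 0.227.
Under exogeneity and monotonicity, PN = (p₁ − p₀) / p₁.
PN = (0.845 − 0.227) / 0.845 = 0.618 / 0.845 ≈ 0.7314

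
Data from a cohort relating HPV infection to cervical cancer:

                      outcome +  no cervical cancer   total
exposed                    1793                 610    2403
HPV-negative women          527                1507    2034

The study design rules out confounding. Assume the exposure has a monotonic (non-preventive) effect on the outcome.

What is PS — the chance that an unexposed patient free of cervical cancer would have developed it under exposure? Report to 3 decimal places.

p₁ = P(outcome | exposed) = 1793/2403 = 0.74615
p₀ = P(outcome | unexposed) = 527/2034 = 0.2591
Under exogeneity and monotonicity, PS = (p₁ − p₀)/(1 − p₀).
PS = (0.74615 − 0.2591) / 0.7409 ≈ 0.6574

PS ≈ 0.657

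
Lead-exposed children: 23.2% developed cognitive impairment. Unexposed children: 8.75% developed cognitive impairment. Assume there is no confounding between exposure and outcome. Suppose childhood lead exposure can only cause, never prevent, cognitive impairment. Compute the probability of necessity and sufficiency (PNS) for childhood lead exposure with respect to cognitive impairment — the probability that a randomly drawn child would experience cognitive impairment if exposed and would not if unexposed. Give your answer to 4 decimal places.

p₁ = 0.232, p₀ = 0.0875.
Under exogeneity and monotonicity, PNS = p₁ − p₀.
PNS = 0.232 − 0.0875 = 0.1445

PNS ≈ 0.1445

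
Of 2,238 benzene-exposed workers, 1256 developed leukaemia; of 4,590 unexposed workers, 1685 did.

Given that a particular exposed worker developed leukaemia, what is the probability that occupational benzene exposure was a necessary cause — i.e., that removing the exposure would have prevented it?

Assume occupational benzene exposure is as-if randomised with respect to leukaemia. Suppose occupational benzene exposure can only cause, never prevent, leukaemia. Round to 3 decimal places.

p₁ = P(outcome | exposed) = 1256/2238 = 0.56122
p₀ = P(outcome | unexposed) = 1685/4590 = 0.3671
Under exogeneity and monotonicity, PN = (p₁ − p₀) / p₁.
PN = (0.56122 − 0.3671) / 0.56122 = 0.19411 / 0.56122 ≈ 0.3459

PN ≈ 0.346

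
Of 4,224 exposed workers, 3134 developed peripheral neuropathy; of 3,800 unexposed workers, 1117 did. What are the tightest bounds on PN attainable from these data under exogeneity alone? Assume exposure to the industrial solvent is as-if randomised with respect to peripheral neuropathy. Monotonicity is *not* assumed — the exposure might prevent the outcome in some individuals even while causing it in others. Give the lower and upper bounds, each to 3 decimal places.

p₁ = P(outcome | exposed) = 3134/4224 = 0.74195
p₀ = P(outcome | unexposed) = 1117/3800 = 0.29395
Under exogeneity alone the bounds on PN are max{0,(p₁−p₀)/p₁} ≤ PN ≤ min{1,(1−p₀)/p₁}.
  lower = (p₁ − p₀)/p₁ = 0.448 / 0.74195 ≈ 0.6038
  upper = min{1, (1 − p₀)/p₁} = 0.70605 / 0.74195 ≈ 0.9516

0.604 ≤ PN ≤ 0.952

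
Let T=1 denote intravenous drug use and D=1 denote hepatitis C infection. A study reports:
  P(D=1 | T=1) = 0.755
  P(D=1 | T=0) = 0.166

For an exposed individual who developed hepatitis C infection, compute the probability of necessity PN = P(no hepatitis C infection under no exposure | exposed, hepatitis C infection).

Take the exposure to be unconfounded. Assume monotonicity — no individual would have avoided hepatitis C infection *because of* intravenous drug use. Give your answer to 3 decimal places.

Let p₁ = 0.755, p₀ = 0.166.
Under exogeneity and monotonicity, PN = (p₁ − p₀) / p₁.
PN = (0.755 − 0.166) / 0.755 = 0.589 / 0.755 ≈ 0.7801

PN ≈ 0.780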